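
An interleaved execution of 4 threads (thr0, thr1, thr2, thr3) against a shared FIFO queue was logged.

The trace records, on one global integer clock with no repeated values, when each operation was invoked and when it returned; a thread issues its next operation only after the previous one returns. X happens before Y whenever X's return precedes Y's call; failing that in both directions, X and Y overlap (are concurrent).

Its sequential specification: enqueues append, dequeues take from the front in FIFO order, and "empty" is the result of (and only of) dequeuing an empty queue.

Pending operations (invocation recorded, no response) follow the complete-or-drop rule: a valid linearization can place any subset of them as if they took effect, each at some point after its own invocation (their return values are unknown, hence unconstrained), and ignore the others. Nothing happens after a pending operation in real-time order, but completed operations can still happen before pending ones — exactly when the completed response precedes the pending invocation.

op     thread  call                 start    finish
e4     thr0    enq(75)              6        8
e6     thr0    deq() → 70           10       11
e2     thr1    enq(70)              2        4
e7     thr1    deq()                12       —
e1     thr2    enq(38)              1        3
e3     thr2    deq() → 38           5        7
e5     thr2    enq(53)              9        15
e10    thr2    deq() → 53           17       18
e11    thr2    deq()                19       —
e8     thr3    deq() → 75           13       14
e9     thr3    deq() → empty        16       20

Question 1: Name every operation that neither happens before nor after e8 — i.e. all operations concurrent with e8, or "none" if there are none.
e5, e7

e8 spans [13,14]; an op avoiding the whole window 13..14 is ordered, any other is concurrent
e1 [1,3]: before
e2 [2,4]: before
e3 [5,7]: before
e4 [6,8]: before
e5 [9,15]: concurrent
e6 [10,11]: before
e7 [12,…): concurrent
e9 [16,20]: after
e10 [17,18]: after
e11 [19,…): after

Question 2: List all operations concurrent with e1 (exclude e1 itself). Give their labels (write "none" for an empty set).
e2

e1 runs from 1 to 3; window-overlapping ops are concurrent
e2 [2,4]: concurrent
e3 [5,7]: after
e4 [6,8]: after
e5 [9,15]: after
e6 [10,11]: after
e7 [12,…): after
e8 [13,14]: after
e9 [16,20]: after
e10 [17,18]: after
e11 [19,…): after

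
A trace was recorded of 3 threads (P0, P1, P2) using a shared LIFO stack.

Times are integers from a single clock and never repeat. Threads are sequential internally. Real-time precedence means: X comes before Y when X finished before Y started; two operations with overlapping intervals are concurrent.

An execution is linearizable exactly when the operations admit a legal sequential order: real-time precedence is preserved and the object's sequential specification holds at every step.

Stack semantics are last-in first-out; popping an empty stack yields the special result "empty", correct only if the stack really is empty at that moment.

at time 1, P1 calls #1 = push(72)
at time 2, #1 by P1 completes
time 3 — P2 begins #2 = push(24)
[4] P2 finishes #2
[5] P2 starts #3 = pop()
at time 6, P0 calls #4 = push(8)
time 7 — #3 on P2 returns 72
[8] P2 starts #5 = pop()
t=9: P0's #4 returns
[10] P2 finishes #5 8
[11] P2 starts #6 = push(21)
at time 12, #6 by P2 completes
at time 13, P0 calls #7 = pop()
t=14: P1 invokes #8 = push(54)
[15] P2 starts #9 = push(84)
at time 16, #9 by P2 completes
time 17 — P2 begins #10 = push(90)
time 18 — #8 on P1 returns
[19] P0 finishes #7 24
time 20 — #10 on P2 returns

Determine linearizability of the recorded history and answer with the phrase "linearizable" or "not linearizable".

not linearizable

events 1..6 are fine; event 7 — the response of #3 at time 7 — makes the prefix non-linearizable
a single order respects real time; the 3 completed LIFO stack operations fail replay along it
no escape via the 1 pending operation (#4): every completion choice fails
one such order, #1, #2, #3 (pending dropped), breaks at step 3 where #3 pop() → 72 is illegal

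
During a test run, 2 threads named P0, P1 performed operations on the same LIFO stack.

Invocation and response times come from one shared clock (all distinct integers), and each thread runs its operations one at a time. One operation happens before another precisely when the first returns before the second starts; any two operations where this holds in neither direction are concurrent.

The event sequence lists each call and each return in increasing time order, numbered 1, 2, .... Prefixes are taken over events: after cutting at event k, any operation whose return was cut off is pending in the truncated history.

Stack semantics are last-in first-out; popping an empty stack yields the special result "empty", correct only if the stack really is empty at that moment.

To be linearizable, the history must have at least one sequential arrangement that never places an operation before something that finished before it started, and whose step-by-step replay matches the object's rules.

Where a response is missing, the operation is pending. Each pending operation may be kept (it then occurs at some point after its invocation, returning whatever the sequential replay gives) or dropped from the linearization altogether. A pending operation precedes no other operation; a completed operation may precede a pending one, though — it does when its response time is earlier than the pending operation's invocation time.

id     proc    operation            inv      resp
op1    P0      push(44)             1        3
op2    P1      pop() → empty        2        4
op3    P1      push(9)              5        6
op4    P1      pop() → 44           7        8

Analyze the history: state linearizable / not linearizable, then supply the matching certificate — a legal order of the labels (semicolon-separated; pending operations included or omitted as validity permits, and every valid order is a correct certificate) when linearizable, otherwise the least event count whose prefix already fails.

not linearizable — minimal violating prefix: 8 events

through event 7 a valid linearization exists; event 8 (op4 responding at time 8) ends that
2 orders of the 4 completed LIFO stack ops respect real time; none is legal
take op1, op2, op3, op4: step 2 already fails, because op2 pop() → empty cannot occur there
take op2, op1, op3, op4: step 4 already fails, because op4 pop() → 44 cannot occur there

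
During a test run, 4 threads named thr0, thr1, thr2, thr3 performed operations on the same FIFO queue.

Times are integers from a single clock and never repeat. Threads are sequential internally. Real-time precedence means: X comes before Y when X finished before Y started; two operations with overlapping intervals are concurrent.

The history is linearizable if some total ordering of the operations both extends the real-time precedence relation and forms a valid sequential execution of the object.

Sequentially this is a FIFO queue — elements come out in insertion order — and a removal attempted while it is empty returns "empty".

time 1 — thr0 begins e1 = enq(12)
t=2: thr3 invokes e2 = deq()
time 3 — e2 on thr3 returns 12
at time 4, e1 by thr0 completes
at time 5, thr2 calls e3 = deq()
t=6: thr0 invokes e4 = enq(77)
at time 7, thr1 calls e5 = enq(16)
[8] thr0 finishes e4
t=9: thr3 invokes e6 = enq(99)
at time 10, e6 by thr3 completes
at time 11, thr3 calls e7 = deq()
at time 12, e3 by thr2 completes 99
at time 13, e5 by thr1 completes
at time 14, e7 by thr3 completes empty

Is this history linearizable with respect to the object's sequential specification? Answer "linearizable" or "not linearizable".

not linearizable

through event 13 a valid linearization exists; event 14 (e7 responding at time 14) ends that
no legal order exists: 40 real-time-consistent candidates over 7 completed FIFO queue operations, all rejected
one such order, e1, e2, e3, e4, e5, e6, e7, breaks at step 3 where e3 deq() → 99 is illegal
one such order, e1, e2, e3, e4, e6, e5, e7, breaks at step 3 where e3 deq() → 99 is illegal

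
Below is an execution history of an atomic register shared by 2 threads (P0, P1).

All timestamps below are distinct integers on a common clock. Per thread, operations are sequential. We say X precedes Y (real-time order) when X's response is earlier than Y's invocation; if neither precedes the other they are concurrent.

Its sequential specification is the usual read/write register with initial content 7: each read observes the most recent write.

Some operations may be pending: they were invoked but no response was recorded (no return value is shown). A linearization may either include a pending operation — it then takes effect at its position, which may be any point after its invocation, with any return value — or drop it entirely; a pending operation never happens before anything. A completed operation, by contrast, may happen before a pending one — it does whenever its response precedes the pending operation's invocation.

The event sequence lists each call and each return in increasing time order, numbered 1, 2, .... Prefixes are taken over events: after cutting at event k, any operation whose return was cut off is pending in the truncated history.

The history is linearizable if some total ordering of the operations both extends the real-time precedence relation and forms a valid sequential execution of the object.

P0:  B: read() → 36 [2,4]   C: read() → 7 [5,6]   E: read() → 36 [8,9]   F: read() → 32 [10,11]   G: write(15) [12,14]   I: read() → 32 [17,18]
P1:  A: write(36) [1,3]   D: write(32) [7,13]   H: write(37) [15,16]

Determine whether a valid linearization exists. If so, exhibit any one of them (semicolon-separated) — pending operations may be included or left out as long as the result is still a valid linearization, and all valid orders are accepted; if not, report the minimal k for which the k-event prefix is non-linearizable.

already the first 6 events (up to C's response at time 6) admit no linearization; the first 5 still do
checked exhaustively: 2 real-time-consistent orders of 3 completed operations, zero legal atomic register replays
e.g. A, B, C: illegal at step 3, since C read() → 7 cannot apply there
e.g. B, A, C: illegal at step 1, since B read() → 36 cannot apply there

not linearizable — minimal violating prefix: 6 events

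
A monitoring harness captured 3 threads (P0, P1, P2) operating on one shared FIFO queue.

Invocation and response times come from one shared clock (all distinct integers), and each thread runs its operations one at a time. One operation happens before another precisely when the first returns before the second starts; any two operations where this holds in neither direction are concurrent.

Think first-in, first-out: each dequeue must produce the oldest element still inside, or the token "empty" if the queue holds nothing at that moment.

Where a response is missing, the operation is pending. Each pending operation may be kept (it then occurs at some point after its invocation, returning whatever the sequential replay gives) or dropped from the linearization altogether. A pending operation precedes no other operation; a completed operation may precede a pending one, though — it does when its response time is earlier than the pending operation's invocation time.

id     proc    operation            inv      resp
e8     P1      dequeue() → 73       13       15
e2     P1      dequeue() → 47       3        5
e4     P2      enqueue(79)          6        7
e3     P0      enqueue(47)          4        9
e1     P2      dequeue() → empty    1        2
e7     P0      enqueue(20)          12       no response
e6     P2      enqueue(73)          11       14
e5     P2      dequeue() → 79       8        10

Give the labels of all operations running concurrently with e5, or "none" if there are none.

e5 runs from 8 to 10; window-overlapping ops are concurrent
e1 [1,2]: before
e2 [3,5]: before
e3 [4,9]: concurrent
e4 [6,7]: before
e6 [11,14]: after
e7 [12,…): after
e8 [13,15]: after

e3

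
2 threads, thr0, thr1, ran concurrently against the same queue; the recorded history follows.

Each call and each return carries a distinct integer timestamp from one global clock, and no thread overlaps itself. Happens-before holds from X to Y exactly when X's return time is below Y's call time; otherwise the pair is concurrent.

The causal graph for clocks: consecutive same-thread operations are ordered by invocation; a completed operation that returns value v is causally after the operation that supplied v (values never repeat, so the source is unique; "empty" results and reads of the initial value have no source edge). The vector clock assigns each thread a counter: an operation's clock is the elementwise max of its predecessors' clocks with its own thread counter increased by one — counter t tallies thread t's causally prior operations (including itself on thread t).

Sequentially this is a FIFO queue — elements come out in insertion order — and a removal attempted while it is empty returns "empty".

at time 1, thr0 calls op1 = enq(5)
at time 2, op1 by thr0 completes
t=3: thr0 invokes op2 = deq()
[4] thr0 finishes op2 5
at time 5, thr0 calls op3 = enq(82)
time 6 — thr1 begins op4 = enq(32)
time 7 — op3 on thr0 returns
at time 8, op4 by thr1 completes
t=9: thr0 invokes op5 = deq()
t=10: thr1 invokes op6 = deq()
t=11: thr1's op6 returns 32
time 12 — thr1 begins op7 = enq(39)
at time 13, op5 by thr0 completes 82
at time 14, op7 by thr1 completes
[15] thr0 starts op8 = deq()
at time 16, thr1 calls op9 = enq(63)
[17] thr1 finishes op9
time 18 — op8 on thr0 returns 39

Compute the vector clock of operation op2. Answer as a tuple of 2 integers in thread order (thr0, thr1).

VC(op4, invoked at 6): no causal predecessors; +1 on thr1 → (0, 1)
VC(op1, invoked at 1): no causal predecessors; +1 on thr0 → (1, 0)
invoked at 10, op6 merges VC(op4)=(0, 1) and bumps thr1's slot → (0, 2)
invoked at 3, op2 merges VC(op1)=(1, 0) and bumps thr0's slot → (2, 0)
invoked at 12, op7 merges VC(op6)=(0, 2) and bumps thr1's slot → (0, 3)
invoked at 5, op3 merges VC(op2)=(2, 0) and bumps thr0's slot → (3, 0)
invoked at 16, op9 merges VC(op7)=(0, 3) and bumps thr1's slot → (0, 4)
invoked at 9, op5 merges VC(op3)=(3, 0) and bumps thr0's slot → (4, 0)
invoked at 15, op8 merges VC(op5)=(4, 0), VC(op7)=(0, 3) and bumps thr0's slot → (5, 3)
target: VC(op2) = (2, 0)

(2, 0)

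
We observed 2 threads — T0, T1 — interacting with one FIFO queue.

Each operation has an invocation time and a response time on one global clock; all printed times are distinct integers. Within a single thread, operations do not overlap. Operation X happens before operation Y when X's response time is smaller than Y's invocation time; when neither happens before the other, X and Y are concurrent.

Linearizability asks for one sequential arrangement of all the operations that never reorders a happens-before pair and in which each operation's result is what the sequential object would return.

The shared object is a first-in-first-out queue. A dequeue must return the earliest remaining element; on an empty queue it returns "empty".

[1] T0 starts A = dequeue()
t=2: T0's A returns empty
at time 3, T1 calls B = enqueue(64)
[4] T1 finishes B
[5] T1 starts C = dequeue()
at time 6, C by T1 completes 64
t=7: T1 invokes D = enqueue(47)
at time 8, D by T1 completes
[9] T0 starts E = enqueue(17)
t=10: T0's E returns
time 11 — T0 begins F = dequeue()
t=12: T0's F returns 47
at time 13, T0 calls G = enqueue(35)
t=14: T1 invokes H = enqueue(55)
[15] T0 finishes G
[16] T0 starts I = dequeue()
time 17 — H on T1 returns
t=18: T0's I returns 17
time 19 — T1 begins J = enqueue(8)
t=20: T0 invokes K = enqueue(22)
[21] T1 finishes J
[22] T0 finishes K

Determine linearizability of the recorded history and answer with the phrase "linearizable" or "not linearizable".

linearizable

a witness: A, B, C, D, E, F, G, H, I, J, K
after step 1 (A dequeue() → empty): queue <>
after step 2 (B enqueue(64)): queue <64>
after step 3 (C dequeue() → 64): queue <>
after step 4 (D enqueue(47)): queue <47>
after step 5 (E enqueue(17)): queue <47,17>
after step 6 (F dequeue() → 47): queue <17>
after step 7 (G enqueue(35)): queue <17,35>
after step 8 (H enqueue(55)): queue <17,35,55>
after step 9 (I dequeue() → 17): queue <35,55>
after step 10 (J enqueue(8)): queue <35,55,8>
after step 11 (K enqueue(22)): queue <35,55,8,22>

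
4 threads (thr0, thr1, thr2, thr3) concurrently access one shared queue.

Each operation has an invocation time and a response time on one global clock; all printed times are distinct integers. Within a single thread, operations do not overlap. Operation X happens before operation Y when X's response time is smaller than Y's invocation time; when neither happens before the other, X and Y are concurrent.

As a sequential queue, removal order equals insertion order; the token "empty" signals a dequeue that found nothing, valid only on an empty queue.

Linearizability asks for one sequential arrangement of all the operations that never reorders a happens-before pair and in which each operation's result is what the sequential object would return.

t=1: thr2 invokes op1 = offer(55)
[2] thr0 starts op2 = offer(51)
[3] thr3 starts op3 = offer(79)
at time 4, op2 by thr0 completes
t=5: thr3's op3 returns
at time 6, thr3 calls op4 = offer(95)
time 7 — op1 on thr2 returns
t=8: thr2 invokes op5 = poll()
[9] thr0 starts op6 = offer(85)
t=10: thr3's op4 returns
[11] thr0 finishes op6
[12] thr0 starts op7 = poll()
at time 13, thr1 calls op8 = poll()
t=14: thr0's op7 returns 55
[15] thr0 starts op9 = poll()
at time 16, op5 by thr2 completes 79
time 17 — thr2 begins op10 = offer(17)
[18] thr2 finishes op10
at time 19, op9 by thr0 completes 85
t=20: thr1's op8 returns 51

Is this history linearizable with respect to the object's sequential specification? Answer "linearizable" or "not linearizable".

witness order: op1, op2, op3, op6, op4, op7, op8, op5, op9, op10
after step 1 (op1 offer(55)): queue <55>
after step 2 (op2 offer(51)): queue <55,51>
after step 3 (op3 offer(79)): queue <55,51,79>
after step 4 (op6 offer(85)): queue <55,51,79,85>
after step 5 (op4 offer(95)): queue <55,51,79,85,95>
after step 6 (op7 poll() → 55): queue <51,79,85,95>
after step 7 (op8 poll() → 51): queue <79,85,95>
after step 8 (op5 poll() → 79): queue <85,95>
after step 9 (op9 poll() → 85): queue <95>
after step 10 (op10 offer(17)): queue <95,17>

linearizable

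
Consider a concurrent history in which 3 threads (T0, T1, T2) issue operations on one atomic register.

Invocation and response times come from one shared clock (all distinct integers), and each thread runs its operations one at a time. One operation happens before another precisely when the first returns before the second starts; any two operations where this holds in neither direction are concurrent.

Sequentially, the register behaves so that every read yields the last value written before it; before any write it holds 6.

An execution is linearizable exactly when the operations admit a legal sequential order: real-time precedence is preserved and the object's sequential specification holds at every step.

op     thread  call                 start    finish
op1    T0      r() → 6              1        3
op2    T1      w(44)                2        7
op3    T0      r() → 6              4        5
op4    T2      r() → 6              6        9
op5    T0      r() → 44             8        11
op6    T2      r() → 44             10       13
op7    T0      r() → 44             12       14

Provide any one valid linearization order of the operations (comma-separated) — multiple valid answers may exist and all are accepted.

1. op1 r() → 6, leaving value 6
2. op3 r() → 6, leaving value 6
3. op4 r() → 6, leaving value 6
4. op2 w(44), leaving value 44
5. op5 r() → 44, leaving value 44
6. op6 r() → 44, leaving value 44
7. op7 r() → 44, leaving value 44

op1, op3, op4, op2, op5, op6, op7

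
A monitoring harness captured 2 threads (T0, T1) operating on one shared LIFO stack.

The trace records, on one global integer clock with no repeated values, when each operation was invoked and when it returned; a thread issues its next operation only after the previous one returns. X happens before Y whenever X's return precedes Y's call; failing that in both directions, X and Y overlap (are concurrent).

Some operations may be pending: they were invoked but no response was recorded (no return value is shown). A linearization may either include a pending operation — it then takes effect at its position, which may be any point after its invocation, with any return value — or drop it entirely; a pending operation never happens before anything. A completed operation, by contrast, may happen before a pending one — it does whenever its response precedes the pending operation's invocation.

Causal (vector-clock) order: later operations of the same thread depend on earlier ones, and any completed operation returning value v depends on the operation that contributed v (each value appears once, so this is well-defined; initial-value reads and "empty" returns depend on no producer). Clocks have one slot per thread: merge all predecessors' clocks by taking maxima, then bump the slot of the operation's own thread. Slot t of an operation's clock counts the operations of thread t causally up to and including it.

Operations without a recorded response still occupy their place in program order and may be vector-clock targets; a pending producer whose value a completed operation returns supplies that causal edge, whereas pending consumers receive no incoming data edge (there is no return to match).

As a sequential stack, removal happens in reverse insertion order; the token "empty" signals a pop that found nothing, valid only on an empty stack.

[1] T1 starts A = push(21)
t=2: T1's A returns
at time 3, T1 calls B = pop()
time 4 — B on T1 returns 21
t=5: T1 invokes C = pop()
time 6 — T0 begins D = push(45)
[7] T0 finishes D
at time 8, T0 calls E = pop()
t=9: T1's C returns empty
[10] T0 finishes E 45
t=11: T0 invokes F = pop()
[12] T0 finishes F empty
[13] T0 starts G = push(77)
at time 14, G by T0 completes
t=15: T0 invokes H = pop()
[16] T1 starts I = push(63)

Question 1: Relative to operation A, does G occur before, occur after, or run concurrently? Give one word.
after

G spans [13,14], A spans [1,2]
resp(A)=2 < inv(G)=13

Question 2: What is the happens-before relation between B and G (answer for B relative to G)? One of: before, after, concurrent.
before

B spans [3,4], G spans [13,14]
resp(B)=4 < inv(G)=13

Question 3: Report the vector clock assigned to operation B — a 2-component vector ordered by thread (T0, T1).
(0, 2)

no predecessors for A (invoked 1): T1 increments from zero → (0, 1)
no predecessors for D (invoked 6): T0 increments from zero → (1, 0)
B (invocation 3): componentwise max over VC(A)=(0, 1), +1 at T1, giving (0, 2)
E (invocation 8): componentwise max over VC(D)=(1, 0), +1 at T0, giving (2, 0)
C (invocation 5): componentwise max over VC(B)=(0, 2), +1 at T1, giving (0, 3)
F (invocation 11): componentwise max over VC(E)=(2, 0), +1 at T0, giving (3, 0)
I (invocation 16): componentwise max over VC(C)=(0, 3), +1 at T1, giving (0, 4)
G (invocation 13): componentwise max over VC(F)=(3, 0), +1 at T0, giving (4, 0)
H (invocation 15): componentwise max over VC(G)=(4, 0), +1 at T0, giving (5, 0)
target: VC(B) = (0, 2)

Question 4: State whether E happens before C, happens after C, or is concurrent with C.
concurrent

E spans [8,10], C spans [5,9]
the intervals overlap in both directions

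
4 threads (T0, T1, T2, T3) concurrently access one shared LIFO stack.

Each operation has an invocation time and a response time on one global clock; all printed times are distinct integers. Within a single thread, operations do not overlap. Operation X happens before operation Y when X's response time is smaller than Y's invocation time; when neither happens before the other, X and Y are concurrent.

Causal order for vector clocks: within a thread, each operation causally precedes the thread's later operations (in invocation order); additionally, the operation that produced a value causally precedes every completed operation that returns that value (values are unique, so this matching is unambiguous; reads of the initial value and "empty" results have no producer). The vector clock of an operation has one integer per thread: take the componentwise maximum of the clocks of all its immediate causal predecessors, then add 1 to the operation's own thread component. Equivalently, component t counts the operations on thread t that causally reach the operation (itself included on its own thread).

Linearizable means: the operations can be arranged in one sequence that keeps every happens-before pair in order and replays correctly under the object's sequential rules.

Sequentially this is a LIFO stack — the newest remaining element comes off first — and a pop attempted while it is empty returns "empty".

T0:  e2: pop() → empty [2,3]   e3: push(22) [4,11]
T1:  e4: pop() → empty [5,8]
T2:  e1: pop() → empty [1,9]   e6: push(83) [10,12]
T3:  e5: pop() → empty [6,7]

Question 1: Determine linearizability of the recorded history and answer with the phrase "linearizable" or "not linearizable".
one valid linearization: e1, e2, e4, e5, e3, e6
1. e1 pop() → empty, leaving stack <>
2. e2 pop() → empty, leaving stack <>
3. e4 pop() → empty, leaving stack <>
4. e5 pop() → empty, leaving stack <>
5. e3 push(22), leaving stack <22>
6. e6 push(83), leaving stack <22,83>

linearizable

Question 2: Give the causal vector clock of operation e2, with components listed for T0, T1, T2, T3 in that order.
Answer: (1, 0, 0, 0)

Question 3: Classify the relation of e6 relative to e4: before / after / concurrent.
Answer: after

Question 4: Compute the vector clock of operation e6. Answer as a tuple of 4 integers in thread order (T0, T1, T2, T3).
Answer: (0, 0, 2, 0)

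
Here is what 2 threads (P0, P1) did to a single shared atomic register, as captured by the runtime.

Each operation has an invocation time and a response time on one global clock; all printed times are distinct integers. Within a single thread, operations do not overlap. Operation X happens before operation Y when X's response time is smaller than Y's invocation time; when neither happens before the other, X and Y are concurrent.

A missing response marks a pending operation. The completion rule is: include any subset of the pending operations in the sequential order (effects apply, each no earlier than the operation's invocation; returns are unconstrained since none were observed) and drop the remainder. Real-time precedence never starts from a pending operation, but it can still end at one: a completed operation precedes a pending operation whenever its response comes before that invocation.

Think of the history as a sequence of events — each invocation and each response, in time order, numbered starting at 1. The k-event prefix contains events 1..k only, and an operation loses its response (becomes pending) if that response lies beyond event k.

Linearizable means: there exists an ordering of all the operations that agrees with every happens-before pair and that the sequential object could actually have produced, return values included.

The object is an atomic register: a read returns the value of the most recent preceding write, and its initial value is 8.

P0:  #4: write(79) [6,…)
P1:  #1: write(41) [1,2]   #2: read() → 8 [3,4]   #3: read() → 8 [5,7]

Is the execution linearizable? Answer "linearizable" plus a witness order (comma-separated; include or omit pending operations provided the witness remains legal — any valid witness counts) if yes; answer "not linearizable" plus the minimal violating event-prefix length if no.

cut after 3 events: linearizable; cut after 4 events (#2 responds, time 4): not linearizable
one real-time candidate order over the 2 completed operations — the atomic register replay rejects it
e.g. #1, #2: illegal at step 2, since #2 read() → 8 cannot apply there

not linearizable — minimal violating prefix: 4 events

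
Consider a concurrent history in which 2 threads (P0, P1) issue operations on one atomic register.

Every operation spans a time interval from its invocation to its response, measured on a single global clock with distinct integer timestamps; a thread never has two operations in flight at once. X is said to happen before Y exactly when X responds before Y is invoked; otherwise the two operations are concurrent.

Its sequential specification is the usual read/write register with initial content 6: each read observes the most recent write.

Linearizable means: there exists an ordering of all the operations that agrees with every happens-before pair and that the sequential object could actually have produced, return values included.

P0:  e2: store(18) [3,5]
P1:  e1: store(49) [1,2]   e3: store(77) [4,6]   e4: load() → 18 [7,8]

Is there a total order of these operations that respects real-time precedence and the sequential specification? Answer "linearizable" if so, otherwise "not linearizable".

witness order: e1, e3, e2, e4
1. e1 store(49), leaving value 49
2. e3 store(77), leaving value 77
3. e2 store(18), leaving value 18
4. e4 load() → 18, leaving value 18

linearizable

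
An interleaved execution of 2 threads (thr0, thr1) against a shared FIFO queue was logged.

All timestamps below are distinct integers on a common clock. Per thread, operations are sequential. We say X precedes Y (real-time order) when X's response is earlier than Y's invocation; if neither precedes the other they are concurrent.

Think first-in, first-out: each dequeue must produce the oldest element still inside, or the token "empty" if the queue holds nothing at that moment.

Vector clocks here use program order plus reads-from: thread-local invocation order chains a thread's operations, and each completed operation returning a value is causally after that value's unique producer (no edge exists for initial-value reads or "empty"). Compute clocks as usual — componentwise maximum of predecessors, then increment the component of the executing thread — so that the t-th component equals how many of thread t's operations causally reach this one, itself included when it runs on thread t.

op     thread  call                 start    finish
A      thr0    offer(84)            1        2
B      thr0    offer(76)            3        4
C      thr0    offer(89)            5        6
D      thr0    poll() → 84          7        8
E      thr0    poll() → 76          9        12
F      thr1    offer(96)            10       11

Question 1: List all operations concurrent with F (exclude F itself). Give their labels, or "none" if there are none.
E

F spans [10,11]: anything still running between times 10 and 11 counts as concurrent
A [1,2]: before
B [3,4]: before
C [5,6]: before
D [7,8]: before
E [9,12]: concurrent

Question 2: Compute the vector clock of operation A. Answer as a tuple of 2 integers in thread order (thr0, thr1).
(1, 0)

invoked at 10, F has no predecessors; its own thr1 bump gives (0, 1)
invoked at 1, A has no predecessors; its own thr0 bump gives (1, 0)
merge at B (invoked 3): VC(A)=(1, 0), own-thread bump on thr0 → (2, 0)
merge at C (invoked 5): VC(B)=(2, 0), own-thread bump on thr0 → (3, 0)
merge at D (invoked 7): VC(A)=(1, 0), VC(C)=(3, 0), own-thread bump on thr0 → (4, 0)
merge at E (invoked 9): VC(B)=(2, 0), VC(D)=(4, 0), own-thread bump on thr0 → (5, 0)
target: VC(A) = (1, 0)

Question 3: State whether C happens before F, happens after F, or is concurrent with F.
before

C spans [5,6], F spans [10,11]
resp(C)=6 < inv(F)=10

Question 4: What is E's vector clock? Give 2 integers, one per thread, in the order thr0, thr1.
(5, 0)

VC(F, invoked at 10): no causal predecessors; +1 on thr1 → (0, 1)
VC(A, invoked at 1): no causal predecessors; +1 on thr0 → (1, 0)
B, invoked 3, takes VC(A)=(1, 0) under max, adds 1 for thr0 → (2, 0)
C, invoked 5, takes VC(B)=(2, 0) under max, adds 1 for thr0 → (3, 0)
D, invoked 7, takes VC(A)=(1, 0), VC(C)=(3, 0) under max, adds 1 for thr0 → (4, 0)
E, invoked 9, takes VC(B)=(2, 0), VC(D)=(4, 0) under max, adds 1 for thr0 → (5, 0)
target: VC(E) = (5, 0)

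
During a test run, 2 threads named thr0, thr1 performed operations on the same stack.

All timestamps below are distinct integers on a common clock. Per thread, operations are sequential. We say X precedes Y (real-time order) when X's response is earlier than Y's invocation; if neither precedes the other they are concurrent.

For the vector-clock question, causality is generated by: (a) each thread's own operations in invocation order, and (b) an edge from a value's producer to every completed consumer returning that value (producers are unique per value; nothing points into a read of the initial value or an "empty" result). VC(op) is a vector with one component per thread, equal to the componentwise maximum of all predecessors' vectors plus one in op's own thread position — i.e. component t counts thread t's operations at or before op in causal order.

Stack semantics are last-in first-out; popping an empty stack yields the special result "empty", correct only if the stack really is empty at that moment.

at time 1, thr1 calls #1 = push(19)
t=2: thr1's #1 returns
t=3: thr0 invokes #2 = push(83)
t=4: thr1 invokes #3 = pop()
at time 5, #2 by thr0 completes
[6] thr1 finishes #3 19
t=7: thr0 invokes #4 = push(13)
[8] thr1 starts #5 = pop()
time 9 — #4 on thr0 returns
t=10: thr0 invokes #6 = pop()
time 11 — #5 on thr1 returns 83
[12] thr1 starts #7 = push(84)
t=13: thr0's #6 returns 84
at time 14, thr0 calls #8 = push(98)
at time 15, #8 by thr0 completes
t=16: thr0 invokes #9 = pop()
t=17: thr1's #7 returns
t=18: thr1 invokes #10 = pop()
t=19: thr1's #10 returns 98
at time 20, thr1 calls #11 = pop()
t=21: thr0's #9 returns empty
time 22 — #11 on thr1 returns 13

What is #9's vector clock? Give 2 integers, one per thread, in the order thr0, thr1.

(5, 4)

no predecessors for #1 (invoked 1): thr1 increments from zero → (0, 1)
no predecessors for #2 (invoked 3): thr0 increments from zero → (1, 0)
invoked at 4, #3 merges VC(#1)=(0, 1) and bumps thr1's slot → (0, 2)
invoked at 7, #4 merges VC(#2)=(1, 0) and bumps thr0's slot → (2, 0)
invoked at 8, #5 merges VC(#2)=(1, 0), VC(#3)=(0, 2) and bumps thr1's slot → (1, 3)
invoked at 12, #7 merges VC(#5)=(1, 3) and bumps thr1's slot → (1, 4)
invoked at 10, #6 merges VC(#4)=(2, 0), VC(#7)=(1, 4) and bumps thr0's slot → (3, 4)
invoked at 14, #8 merges VC(#6)=(3, 4) and bumps thr0's slot → (4, 4)
invoked at 18, #10 merges VC(#7)=(1, 4), VC(#8)=(4, 4) and bumps thr1's slot → (4, 5)
invoked at 16, #9 merges VC(#8)=(4, 4) and bumps thr0's slot → (5, 4)
invoked at 20, #11 merges VC(#4)=(2, 0), VC(#10)=(4, 5) and bumps thr1's slot → (4, 6)
target: VC(#9) = (5, 4)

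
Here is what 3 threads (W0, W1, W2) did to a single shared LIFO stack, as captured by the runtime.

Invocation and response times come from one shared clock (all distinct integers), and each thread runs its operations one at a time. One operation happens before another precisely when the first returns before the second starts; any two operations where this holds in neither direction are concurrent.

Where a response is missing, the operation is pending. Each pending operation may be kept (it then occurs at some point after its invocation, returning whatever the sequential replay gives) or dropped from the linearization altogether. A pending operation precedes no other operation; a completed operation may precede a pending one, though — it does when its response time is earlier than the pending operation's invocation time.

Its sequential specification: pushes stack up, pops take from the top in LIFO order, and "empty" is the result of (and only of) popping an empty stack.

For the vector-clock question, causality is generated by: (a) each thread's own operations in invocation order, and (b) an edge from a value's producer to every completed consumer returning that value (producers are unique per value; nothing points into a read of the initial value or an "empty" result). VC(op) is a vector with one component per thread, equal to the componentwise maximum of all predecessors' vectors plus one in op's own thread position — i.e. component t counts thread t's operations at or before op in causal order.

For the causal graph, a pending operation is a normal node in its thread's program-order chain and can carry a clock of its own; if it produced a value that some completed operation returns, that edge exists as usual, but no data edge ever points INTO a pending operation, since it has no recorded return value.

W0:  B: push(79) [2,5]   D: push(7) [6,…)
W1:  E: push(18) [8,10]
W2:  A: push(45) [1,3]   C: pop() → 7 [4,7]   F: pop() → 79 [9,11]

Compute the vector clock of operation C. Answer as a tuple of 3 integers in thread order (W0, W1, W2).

(2, 0, 2)

root op A, invoked 1: fresh clock plus W2's own tick → (0, 0, 1)
root op E, invoked 8: fresh clock plus W1's own tick → (0, 1, 0)
root op B, invoked 2: fresh clock plus W0's own tick → (1, 0, 0)
merge at D (invoked 6): VC(B)=(1, 0, 0), own-thread bump on W0 → (2, 0, 0)
merge at C (invoked 4): VC(A)=(0, 0, 1), VC(D)=(2, 0, 0), own-thread bump on W2 → (2, 0, 2)
merge at F (invoked 9): VC(B)=(1, 0, 0), VC(C)=(2, 0, 2), own-thread bump on W2 → (2, 0, 3)
target: VC(C) = (2, 0, 2)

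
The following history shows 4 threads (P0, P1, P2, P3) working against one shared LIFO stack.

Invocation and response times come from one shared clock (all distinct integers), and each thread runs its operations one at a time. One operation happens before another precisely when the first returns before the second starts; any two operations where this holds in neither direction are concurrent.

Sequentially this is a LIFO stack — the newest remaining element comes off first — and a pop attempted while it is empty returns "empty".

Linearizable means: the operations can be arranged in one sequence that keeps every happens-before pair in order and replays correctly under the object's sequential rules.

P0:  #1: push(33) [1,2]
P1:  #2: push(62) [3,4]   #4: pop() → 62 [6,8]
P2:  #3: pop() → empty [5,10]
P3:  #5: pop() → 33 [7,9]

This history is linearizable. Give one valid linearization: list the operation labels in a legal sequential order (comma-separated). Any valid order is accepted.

after step 1 (#1 push(33)): stack <33>
after step 2 (#2 push(62)): stack <33,62>
after step 3 (#4 pop() → 62): stack <33>
after step 4 (#5 pop() → 33): stack <>
after step 5 (#3 pop() → empty): stack <>

#1, #2, #4, #5, #3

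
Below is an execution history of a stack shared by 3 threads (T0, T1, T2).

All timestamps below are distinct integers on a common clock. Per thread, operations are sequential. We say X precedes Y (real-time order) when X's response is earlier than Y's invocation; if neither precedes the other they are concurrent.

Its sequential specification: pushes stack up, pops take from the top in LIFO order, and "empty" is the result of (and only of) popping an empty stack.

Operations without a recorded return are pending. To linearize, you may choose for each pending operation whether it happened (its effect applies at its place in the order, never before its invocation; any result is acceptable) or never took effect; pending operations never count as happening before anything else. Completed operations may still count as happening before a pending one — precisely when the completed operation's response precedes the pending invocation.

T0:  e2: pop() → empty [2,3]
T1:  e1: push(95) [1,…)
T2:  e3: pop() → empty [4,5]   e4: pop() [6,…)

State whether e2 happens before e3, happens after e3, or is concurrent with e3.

e2 spans [2,3], e3 spans [4,5]
resp(e2)=3 < inv(e3)=4

before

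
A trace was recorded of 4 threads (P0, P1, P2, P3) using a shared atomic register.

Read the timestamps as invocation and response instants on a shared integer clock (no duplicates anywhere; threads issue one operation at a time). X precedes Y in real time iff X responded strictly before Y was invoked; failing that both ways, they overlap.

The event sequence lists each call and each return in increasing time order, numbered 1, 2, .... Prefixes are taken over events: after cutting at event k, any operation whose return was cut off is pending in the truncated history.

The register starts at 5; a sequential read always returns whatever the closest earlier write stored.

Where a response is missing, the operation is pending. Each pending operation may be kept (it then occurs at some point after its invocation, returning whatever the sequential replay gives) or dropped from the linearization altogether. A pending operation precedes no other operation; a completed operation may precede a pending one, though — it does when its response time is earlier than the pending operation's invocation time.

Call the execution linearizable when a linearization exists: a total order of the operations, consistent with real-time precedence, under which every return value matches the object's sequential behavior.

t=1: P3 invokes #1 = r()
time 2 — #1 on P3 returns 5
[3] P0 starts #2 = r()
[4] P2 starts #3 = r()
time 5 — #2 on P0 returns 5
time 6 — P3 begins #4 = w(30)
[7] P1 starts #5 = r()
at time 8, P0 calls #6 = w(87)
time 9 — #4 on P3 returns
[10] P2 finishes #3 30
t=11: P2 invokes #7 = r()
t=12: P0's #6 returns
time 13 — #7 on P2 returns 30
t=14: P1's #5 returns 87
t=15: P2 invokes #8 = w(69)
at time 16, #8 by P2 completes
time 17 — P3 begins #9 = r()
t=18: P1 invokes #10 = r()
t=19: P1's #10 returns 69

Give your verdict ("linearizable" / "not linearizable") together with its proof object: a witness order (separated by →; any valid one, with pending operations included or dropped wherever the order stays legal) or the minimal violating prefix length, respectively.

linearizable — witness: #1 → #2 → #4 → #3 → #7 → #6 → #5 → #8 → #9 → #10

1. #1 r() → 5, leaving value 5
2. #2 r() → 5, leaving value 5
3. #4 w(30), leaving value 30
4. #3 r() → 30, leaving value 30
5. #7 r() → 30, leaving value 30
6. #6 w(87), leaving value 87
7. #5 r() → 87, leaving value 87
8. #8 w(69), leaving value 69
9. #9 r() (pending, included), leaving value 69
10. #10 r() → 69, leaving value 69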